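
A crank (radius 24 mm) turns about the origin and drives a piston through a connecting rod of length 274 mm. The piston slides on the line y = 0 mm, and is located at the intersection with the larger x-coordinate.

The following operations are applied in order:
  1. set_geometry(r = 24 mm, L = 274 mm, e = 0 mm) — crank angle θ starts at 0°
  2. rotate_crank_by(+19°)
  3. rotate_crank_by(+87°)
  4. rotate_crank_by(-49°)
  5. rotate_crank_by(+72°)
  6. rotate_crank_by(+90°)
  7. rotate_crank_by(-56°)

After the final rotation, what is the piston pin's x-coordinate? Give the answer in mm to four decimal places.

250.9588

set_geometry: r = 24 mm, L = 274 mm, e = 0 mm; θ ← 0°
rotate_crank_by(+19°): θ ← 0° +19° = 19°
rotate_crank_by(+87°): θ ← 19° +87° = 106°
rotate_crank_by(-49°): θ ← 106° -49° = 57°
rotate_crank_by(+72°): θ ← 57° +72° = 129°
rotate_crank_by(+90°): θ ← 129° +90° = 219°
rotate_crank_by(-56°): θ ← 219° -56° = 163°
crank pin P = (r cos θ, r sin θ) = (-22.951314, 7.016921)
h = r sin θ − e = 7.016921 − 0 = 7.016921
x = r cos θ + √(L² − h²) = -22.951314 + √(75076.0 − 49.2372) = -22.951314 + 273.910136 = 250.958822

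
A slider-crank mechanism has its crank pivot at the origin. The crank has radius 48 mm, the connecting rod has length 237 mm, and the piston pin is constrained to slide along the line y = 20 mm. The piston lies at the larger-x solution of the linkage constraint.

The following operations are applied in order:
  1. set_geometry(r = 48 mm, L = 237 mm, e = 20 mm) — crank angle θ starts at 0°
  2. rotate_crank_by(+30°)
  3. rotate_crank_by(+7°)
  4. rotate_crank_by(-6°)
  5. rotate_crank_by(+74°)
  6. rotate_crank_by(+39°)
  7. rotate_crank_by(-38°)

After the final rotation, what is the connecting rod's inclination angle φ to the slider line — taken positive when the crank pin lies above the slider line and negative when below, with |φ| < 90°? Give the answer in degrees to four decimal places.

set_geometry: r = 48 mm, L = 237 mm, e = 20 mm; θ ← 0°
rotate_crank_by(+30°): θ ← 0° +30° = 30°
rotate_crank_by(+7°): θ ← 30° +7° = 37°
rotate_crank_by(-6°): θ ← 37° -6° = 31°
rotate_crank_by(+74°): θ ← 31° +74° = 105°
rotate_crank_by(+39°): θ ← 105° +39° = 144°
rotate_crank_by(-38°): θ ← 144° -38° = 106°
crank pin P = (r cos θ, r sin θ) = (-13.230593, 46.140561)
h = r sin θ − e = 46.140561 − 20 = 26.140561
sin φ = h / L = 26.140561 / 237 = 0.11029773
φ = arcsin(0.11029773) = 6.332479°

6.3325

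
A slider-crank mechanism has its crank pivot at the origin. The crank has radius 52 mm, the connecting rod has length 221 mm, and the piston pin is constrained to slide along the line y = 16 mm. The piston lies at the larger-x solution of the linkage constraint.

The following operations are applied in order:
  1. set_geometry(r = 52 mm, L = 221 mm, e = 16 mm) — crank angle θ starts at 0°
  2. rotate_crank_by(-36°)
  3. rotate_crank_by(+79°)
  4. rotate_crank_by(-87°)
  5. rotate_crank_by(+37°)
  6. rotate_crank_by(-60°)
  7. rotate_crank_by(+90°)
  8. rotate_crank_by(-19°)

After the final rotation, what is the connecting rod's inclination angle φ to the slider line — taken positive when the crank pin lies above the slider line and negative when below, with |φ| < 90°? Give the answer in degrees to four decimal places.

set_geometry: r = 52 mm, L = 221 mm, e = 16 mm; θ ← 0°
rotate_crank_by(-36°): θ ← 0° -36° = -36°
rotate_crank_by(+79°): θ ← -36° +79° = 43°
rotate_crank_by(-87°): θ ← 43° -87° = -44°
rotate_crank_by(+37°): θ ← -44° +37° = -7°
rotate_crank_by(-60°): θ ← -7° -60° = -67°
rotate_crank_by(+90°): θ ← -67° +90° = 23°
rotate_crank_by(-19°): θ ← 23° -19° = 4°
crank pin P = (r cos θ, r sin θ) = (51.873331, 3.627337)
h = r sin θ − e = 3.627337 − 16 = -12.372663
sin φ = h / L = -12.372663 / 221 = -0.05598490
φ = arcsin(-0.05598490) = -3.209377°

-3.2094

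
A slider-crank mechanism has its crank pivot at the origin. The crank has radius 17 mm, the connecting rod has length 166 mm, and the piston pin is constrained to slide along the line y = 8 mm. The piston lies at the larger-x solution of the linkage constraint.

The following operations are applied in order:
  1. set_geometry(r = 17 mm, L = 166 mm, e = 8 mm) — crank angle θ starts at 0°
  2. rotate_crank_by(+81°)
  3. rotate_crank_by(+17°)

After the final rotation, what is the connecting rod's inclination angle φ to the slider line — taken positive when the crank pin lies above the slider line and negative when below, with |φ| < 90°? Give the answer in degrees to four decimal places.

3.0507

set_geometry: r = 17 mm, L = 166 mm, e = 8 mm; θ ← 0°
rotate_crank_by(+81°): θ ← 0° +81° = 81°
rotate_crank_by(+17°): θ ← 81° +17° = 98°
crank pin P = (r cos θ, r sin θ) = (-2.365943, 16.834557)
h = r sin θ − e = 16.834557 − 8 = 8.834557
sin φ = h / L = 8.834557 / 166 = 0.05322022
φ = arcsin(0.05322022) = 3.050736°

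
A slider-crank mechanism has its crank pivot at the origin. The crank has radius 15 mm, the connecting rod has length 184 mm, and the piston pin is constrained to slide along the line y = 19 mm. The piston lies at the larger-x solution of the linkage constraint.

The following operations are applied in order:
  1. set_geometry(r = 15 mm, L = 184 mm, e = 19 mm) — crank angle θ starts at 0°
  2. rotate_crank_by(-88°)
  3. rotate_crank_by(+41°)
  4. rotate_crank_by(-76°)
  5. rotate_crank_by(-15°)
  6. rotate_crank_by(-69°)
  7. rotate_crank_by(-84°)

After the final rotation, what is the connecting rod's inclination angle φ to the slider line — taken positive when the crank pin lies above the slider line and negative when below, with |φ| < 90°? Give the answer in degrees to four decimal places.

set_geometry: r = 15 mm, L = 184 mm, e = 19 mm; θ ← 0°
rotate_crank_by(-88°): θ ← 0° -88° = -88°
rotate_crank_by(+41°): θ ← -88° +41° = -47°
rotate_crank_by(-76°): θ ← -47° -76° = -123°
rotate_crank_by(-15°): θ ← -123° -15° = -138°
rotate_crank_by(-69°): θ ← -138° -69° = -207°
rotate_crank_by(-84°): θ ← -207° -84° = -291°
crank pin P = (r cos θ, r sin θ) = (5.375519, 14.003706)
h = r sin θ − e = 14.003706 − 19 = -4.996294
sin φ = h / L = -4.996294 / 184 = -0.02715377
φ = arcsin(-0.02715377) = -1.555988°

-1.5560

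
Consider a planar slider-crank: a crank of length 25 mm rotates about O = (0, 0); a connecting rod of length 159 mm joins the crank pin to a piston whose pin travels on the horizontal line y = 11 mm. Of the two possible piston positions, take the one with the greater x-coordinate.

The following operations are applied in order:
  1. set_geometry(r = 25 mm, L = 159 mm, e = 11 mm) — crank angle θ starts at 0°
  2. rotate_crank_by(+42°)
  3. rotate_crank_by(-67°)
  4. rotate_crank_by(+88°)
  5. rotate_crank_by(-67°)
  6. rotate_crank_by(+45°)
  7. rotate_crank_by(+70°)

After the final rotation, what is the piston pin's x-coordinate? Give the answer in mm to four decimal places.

149.5613

set_geometry: r = 25 mm, L = 159 mm, e = 11 mm; θ ← 0°
rotate_crank_by(+42°): θ ← 0° +42° = 42°
rotate_crank_by(-67°): θ ← 42° -67° = -25°
rotate_crank_by(+88°): θ ← -25° +88° = 63°
rotate_crank_by(-67°): θ ← 63° -67° = -4°
rotate_crank_by(+45°): θ ← -4° +45° = 41°
rotate_crank_by(+70°): θ ← 41° +70° = 111°
crank pin P = (r cos θ, r sin θ) = (-8.959199, 23.339511)
h = r sin θ − e = 23.339511 − 11 = 12.339511
x = r cos θ + √(L² − h²) = -8.959199 + √(25281.0 − 152.2635) = -8.959199 + 158.520461 = 149.561262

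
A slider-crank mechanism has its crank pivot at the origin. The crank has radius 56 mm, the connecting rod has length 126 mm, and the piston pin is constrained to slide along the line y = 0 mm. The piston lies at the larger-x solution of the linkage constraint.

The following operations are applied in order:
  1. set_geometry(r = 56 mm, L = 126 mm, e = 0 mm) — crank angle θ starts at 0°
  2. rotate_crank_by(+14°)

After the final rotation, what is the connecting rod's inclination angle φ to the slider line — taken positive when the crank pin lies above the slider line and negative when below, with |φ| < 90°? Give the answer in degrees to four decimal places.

set_geometry: r = 56 mm, L = 126 mm, e = 0 mm; θ ← 0°
rotate_crank_by(+14°): θ ← 0° +14° = 14°
crank pin P = (r cos θ, r sin θ) = (54.336561, 13.547626)
h = r sin θ − e = 13.547626 − 0 = 13.547626
sin φ = h / L = 13.547626 / 126 = 0.10752084
φ = arcsin(0.10752084) = 6.172423°

6.1724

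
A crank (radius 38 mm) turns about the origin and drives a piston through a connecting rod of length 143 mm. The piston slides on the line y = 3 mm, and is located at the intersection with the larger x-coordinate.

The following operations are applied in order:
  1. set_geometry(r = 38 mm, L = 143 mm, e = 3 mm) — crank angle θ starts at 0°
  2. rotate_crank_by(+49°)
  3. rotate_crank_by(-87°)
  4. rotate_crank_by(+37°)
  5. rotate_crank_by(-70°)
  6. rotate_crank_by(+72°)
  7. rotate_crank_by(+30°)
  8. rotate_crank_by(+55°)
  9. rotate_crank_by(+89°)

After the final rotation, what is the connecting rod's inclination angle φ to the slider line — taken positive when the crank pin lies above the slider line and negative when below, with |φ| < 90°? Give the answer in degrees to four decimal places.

0.1250

set_geometry: r = 38 mm, L = 143 mm, e = 3 mm; θ ← 0°
rotate_crank_by(+49°): θ ← 0° +49° = 49°
rotate_crank_by(-87°): θ ← 49° -87° = -38°
rotate_crank_by(+37°): θ ← -38° +37° = -1°
rotate_crank_by(-70°): θ ← -1° -70° = -71°
rotate_crank_by(+72°): θ ← -71° +72° = 1°
rotate_crank_by(+30°): θ ← 1° +30° = 31°
rotate_crank_by(+55°): θ ← 31° +55° = 86°
rotate_crank_by(+89°): θ ← 86° +89° = 175°
crank pin P = (r cos θ, r sin θ) = (-37.855399, 3.311918)
h = r sin θ − e = 3.311918 − 3 = 0.311918
sin φ = h / L = 0.311918 / 143 = 0.00218125
φ = arcsin(0.00218125) = 0.124976°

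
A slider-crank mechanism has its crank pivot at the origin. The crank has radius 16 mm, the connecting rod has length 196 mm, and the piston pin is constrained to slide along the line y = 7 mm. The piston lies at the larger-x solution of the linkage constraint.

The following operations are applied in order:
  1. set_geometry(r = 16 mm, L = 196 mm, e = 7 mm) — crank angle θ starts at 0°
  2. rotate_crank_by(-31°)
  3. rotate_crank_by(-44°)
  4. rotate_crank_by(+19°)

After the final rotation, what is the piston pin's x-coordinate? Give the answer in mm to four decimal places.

set_geometry: r = 16 mm, L = 196 mm, e = 7 mm; θ ← 0°
rotate_crank_by(-31°): θ ← 0° -31° = -31°
rotate_crank_by(-44°): θ ← -31° -44° = -75°
rotate_crank_by(+19°): θ ← -75° +19° = -56°
crank pin P = (r cos θ, r sin θ) = (8.947086, -13.264601)
h = r sin θ − e = -13.264601 − 7 = -20.264601
x = r cos θ + √(L² − h²) = 8.947086 + √(38416.0 − 410.6541) = 8.947086 + 194.949598 = 203.896685

203.8967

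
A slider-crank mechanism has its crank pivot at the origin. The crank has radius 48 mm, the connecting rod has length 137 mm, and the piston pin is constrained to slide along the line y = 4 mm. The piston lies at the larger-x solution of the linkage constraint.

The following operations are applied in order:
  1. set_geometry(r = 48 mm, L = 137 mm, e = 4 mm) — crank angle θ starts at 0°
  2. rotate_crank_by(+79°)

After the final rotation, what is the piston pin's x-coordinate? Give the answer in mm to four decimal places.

139.1966

set_geometry: r = 48 mm, L = 137 mm, e = 4 mm; θ ← 0°
rotate_crank_by(+79°): θ ← 0° +79° = 79°
crank pin P = (r cos θ, r sin θ) = (9.158832, 47.118105)
h = r sin θ − e = 47.118105 − 4 = 43.118105
x = r cos θ + √(L² − h²) = 9.158832 + √(18769.0 − 1859.1710) = 9.158832 + 130.037798 = 139.196630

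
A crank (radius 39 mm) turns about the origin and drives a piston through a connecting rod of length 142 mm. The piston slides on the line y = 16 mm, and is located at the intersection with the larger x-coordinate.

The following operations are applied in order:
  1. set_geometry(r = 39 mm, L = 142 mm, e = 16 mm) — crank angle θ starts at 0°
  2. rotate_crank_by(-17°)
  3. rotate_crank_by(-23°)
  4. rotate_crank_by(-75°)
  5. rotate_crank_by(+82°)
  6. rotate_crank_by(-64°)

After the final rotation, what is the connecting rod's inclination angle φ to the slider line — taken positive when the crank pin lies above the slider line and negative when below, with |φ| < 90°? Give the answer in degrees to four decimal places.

set_geometry: r = 39 mm, L = 142 mm, e = 16 mm; θ ← 0°
rotate_crank_by(-17°): θ ← 0° -17° = -17°
rotate_crank_by(-23°): θ ← -17° -23° = -40°
rotate_crank_by(-75°): θ ← -40° -75° = -115°
rotate_crank_by(+82°): θ ← -115° +82° = -33°
rotate_crank_by(-64°): θ ← -33° -64° = -97°
crank pin P = (r cos θ, r sin θ) = (-4.752904, -38.709300)
h = r sin θ − e = -38.709300 − 16 = -54.709300
sin φ = h / L = -54.709300 / 142 = -0.38527676
φ = arcsin(-0.38527676) = -22.660923°

-22.6609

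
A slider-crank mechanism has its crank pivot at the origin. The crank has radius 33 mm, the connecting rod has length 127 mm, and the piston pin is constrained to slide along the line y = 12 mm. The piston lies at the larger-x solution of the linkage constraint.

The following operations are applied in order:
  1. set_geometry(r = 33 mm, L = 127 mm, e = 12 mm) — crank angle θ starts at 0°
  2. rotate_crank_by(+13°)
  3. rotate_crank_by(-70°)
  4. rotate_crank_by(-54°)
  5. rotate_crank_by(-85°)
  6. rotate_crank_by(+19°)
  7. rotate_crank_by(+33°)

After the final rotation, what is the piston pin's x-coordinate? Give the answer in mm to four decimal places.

96.3603

set_geometry: r = 33 mm, L = 127 mm, e = 12 mm; θ ← 0°
rotate_crank_by(+13°): θ ← 0° +13° = 13°
rotate_crank_by(-70°): θ ← 13° -70° = -57°
rotate_crank_by(-54°): θ ← -57° -54° = -111°
rotate_crank_by(-85°): θ ← -111° -85° = -196°
rotate_crank_by(+19°): θ ← -196° +19° = -177°
rotate_crank_by(+33°): θ ← -177° +33° = -144°
crank pin P = (r cos θ, r sin θ) = (-26.697561, -19.396913)
h = r sin θ − e = -19.396913 − 12 = -31.396913
x = r cos θ + √(L² − h²) = -26.697561 + √(16129.0 − 985.7662) = -26.697561 + 123.057848 = 96.360287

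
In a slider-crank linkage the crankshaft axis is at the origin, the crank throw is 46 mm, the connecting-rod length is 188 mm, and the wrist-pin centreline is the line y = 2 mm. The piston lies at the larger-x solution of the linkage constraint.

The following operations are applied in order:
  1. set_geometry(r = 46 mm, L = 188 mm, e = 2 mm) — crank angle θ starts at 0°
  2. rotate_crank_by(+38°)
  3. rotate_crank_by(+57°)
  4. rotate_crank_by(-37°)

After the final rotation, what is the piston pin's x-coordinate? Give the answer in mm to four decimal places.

set_geometry: r = 46 mm, L = 188 mm, e = 2 mm; θ ← 0°
rotate_crank_by(+38°): θ ← 0° +38° = 38°
rotate_crank_by(+57°): θ ← 38° +57° = 95°
rotate_crank_by(-37°): θ ← 95° -37° = 58°
crank pin P = (r cos θ, r sin θ) = (24.376286, 39.010212)
h = r sin θ − e = 39.010212 − 2 = 37.010212
x = r cos θ + √(L² − h²) = 24.376286 + √(35344.0 − 1369.7558) = 24.376286 + 184.321036 = 208.697322

208.6973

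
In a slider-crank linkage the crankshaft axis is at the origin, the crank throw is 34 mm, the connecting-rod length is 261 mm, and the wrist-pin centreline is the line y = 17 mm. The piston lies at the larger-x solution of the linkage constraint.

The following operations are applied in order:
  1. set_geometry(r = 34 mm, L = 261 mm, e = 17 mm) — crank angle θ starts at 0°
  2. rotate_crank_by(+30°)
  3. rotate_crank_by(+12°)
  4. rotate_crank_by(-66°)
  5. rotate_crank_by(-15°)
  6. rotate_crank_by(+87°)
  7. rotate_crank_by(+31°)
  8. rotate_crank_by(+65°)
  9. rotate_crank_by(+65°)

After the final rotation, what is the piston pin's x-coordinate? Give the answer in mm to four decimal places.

set_geometry: r = 34 mm, L = 261 mm, e = 17 mm; θ ← 0°
rotate_crank_by(+30°): θ ← 0° +30° = 30°
rotate_crank_by(+12°): θ ← 30° +12° = 42°
rotate_crank_by(-66°): θ ← 42° -66° = -24°
rotate_crank_by(-15°): θ ← -24° -15° = -39°
rotate_crank_by(+87°): θ ← -39° +87° = 48°
rotate_crank_by(+31°): θ ← 48° +31° = 79°
rotate_crank_by(+65°): θ ← 79° +65° = 144°
rotate_crank_by(+65°): θ ← 144° +65° = 209°
crank pin P = (r cos θ, r sin θ) = (-29.737070, -16.483527)
h = r sin θ − e = -16.483527 − 17 = -33.483527
x = r cos θ + √(L² − h²) = -29.737070 + √(68121.0 − 1121.1466) = -29.737070 + 258.843299 = 229.106229

229.1062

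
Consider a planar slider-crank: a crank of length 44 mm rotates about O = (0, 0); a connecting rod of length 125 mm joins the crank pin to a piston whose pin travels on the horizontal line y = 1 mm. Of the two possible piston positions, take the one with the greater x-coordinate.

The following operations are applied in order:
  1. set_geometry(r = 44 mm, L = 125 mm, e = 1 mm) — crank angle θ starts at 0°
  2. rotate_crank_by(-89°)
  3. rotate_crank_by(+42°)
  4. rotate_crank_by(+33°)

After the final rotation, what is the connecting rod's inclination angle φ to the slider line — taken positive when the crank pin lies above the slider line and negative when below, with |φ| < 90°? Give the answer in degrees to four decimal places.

set_geometry: r = 44 mm, L = 125 mm, e = 1 mm; θ ← 0°
rotate_crank_by(-89°): θ ← 0° -89° = -89°
rotate_crank_by(+42°): θ ← -89° +42° = -47°
rotate_crank_by(+33°): θ ← -47° +33° = -14°
crank pin P = (r cos θ, r sin θ) = (42.693012, -10.644563)
h = r sin θ − e = -10.644563 − 1 = -11.644563
sin φ = h / L = -11.644563 / 125 = -0.09315651
φ = arcsin(-0.09315651) = -5.345225°

-5.3452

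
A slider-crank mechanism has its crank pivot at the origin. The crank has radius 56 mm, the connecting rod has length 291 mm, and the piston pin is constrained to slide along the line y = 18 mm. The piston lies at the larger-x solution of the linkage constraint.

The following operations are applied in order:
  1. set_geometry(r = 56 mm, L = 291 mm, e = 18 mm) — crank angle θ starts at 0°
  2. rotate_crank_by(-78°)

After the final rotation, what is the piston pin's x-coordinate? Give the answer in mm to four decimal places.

set_geometry: r = 56 mm, L = 291 mm, e = 18 mm; θ ← 0°
rotate_crank_by(-78°): θ ← 0° -78° = -78°
crank pin P = (r cos θ, r sin θ) = (11.643055, -54.776266)
h = r sin θ − e = -54.776266 − 18 = -72.776266
x = r cos θ + √(L² − h²) = 11.643055 + √(84681.0 − 5296.3848) = 11.643055 + 281.752755 = 293.395810

293.3958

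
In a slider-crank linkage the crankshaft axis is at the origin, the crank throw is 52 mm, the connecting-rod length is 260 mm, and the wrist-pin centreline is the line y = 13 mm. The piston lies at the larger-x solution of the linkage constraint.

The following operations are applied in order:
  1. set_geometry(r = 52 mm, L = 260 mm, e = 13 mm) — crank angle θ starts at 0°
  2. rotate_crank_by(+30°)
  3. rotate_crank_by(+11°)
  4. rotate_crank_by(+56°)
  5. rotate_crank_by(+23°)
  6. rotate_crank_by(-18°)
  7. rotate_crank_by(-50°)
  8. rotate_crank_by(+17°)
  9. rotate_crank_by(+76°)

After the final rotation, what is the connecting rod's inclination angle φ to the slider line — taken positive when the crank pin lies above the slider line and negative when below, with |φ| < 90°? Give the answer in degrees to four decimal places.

set_geometry: r = 52 mm, L = 260 mm, e = 13 mm; θ ← 0°
rotate_crank_by(+30°): θ ← 0° +30° = 30°
rotate_crank_by(+11°): θ ← 30° +11° = 41°
rotate_crank_by(+56°): θ ← 41° +56° = 97°
rotate_crank_by(+23°): θ ← 97° +23° = 120°
rotate_crank_by(-18°): θ ← 120° -18° = 102°
rotate_crank_by(-50°): θ ← 102° -50° = 52°
rotate_crank_by(+17°): θ ← 52° +17° = 69°
rotate_crank_by(+76°): θ ← 69° +76° = 145°
crank pin P = (r cos θ, r sin θ) = (-42.595906, 29.825975)
h = r sin θ − e = 29.825975 − 13 = 16.825975
sin φ = h / L = 16.825975 / 260 = 0.06471529
φ = arcsin(0.06471529) = 3.710506°

3.7105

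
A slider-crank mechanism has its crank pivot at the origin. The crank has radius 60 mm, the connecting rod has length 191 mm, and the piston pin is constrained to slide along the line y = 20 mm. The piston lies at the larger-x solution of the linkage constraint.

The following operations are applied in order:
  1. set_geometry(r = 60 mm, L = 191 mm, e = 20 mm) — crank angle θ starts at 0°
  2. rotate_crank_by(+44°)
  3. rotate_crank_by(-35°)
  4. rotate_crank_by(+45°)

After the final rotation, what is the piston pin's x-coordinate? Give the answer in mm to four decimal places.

set_geometry: r = 60 mm, L = 191 mm, e = 20 mm; θ ← 0°
rotate_crank_by(+44°): θ ← 0° +44° = 44°
rotate_crank_by(-35°): θ ← 44° -35° = 9°
rotate_crank_by(+45°): θ ← 9° +45° = 54°
crank pin P = (r cos θ, r sin θ) = (35.267115, 48.541020)
h = r sin θ − e = 48.541020 − 20 = 28.541020
x = r cos θ + √(L² − h²) = 35.267115 + √(36481.0 − 814.5898) = 35.267115 + 188.855527 = 224.122642

224.1226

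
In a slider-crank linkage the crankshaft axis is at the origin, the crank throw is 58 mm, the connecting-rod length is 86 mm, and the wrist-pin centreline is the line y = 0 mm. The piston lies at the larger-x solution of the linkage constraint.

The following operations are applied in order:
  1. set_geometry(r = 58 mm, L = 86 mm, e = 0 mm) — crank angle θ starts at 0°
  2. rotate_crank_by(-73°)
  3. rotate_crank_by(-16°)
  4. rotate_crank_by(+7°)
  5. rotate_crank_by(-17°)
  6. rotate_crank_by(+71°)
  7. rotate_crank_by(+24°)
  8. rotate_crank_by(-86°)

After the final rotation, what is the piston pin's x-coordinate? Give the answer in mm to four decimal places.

set_geometry: r = 58 mm, L = 86 mm, e = 0 mm; θ ← 0°
rotate_crank_by(-73°): θ ← 0° -73° = -73°
rotate_crank_by(-16°): θ ← -73° -16° = -89°
rotate_crank_by(+7°): θ ← -89° +7° = -82°
rotate_crank_by(-17°): θ ← -82° -17° = -99°
rotate_crank_by(+71°): θ ← -99° +71° = -28°
rotate_crank_by(+24°): θ ← -28° +24° = -4°
rotate_crank_by(-86°): θ ← -4° -86° = -90°
crank pin P = (r cos θ, r sin θ) = (0.000000, -58.000000)
h = r sin θ − e = -58.000000 − 0 = -58.000000
x = r cos θ + √(L² − h²) = 0.000000 + √(7396.0 − 3364.0000) = 0.000000 + 63.498031 = 63.498031

63.4980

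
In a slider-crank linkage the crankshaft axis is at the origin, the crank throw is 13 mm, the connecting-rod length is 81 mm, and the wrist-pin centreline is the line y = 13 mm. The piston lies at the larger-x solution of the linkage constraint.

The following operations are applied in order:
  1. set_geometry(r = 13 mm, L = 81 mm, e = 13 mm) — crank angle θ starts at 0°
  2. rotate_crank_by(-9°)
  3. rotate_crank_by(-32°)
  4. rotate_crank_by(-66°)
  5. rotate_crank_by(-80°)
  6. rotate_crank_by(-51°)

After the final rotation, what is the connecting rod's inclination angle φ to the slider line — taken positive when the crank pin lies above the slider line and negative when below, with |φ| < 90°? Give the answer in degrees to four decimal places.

set_geometry: r = 13 mm, L = 81 mm, e = 13 mm; θ ← 0°
rotate_crank_by(-9°): θ ← 0° -9° = -9°
rotate_crank_by(-32°): θ ← -9° -32° = -41°
rotate_crank_by(-66°): θ ← -41° -66° = -107°
rotate_crank_by(-80°): θ ← -107° -80° = -187°
rotate_crank_by(-51°): θ ← -187° -51° = -238°
crank pin P = (r cos θ, r sin θ) = (-6.888950, 11.024625)
h = r sin θ − e = 11.024625 − 13 = -1.975375
sin φ = h / L = -1.975375 / 81 = -0.02438734
φ = arcsin(-0.02438734) = -1.397430°

-1.3974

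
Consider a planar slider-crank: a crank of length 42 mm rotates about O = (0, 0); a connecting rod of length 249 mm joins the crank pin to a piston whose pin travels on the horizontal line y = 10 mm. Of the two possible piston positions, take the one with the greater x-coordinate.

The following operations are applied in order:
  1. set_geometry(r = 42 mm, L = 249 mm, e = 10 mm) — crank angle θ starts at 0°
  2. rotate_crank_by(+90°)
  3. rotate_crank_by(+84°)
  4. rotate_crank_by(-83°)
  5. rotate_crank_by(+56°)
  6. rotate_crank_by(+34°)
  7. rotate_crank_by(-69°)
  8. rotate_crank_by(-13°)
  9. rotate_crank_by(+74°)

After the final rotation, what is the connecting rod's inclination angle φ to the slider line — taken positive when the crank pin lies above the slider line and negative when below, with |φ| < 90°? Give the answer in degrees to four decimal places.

set_geometry: r = 42 mm, L = 249 mm, e = 10 mm; θ ← 0°
rotate_crank_by(+90°): θ ← 0° +90° = 90°
rotate_crank_by(+84°): θ ← 90° +84° = 174°
rotate_crank_by(-83°): θ ← 174° -83° = 91°
rotate_crank_by(+56°): θ ← 91° +56° = 147°
rotate_crank_by(+34°): θ ← 147° +34° = 181°
rotate_crank_by(-69°): θ ← 181° -69° = 112°
rotate_crank_by(-13°): θ ← 112° -13° = 99°
rotate_crank_by(+74°): θ ← 99° +74° = 173°
crank pin P = (r cos θ, r sin θ) = (-41.686938, 5.118512)
h = r sin θ − e = 5.118512 − 10 = -4.881488
sin φ = h / L = -4.881488 / 249 = -0.01960437
φ = arcsin(-0.01960437) = -1.123319°

-1.1233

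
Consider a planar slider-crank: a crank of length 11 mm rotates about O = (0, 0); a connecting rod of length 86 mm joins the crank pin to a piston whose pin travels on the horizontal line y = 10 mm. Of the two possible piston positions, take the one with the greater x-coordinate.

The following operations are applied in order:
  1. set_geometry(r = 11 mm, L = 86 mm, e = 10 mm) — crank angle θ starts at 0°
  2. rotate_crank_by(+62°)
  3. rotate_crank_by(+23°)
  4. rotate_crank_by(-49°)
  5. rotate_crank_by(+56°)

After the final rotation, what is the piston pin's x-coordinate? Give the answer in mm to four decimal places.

85.6104

set_geometry: r = 11 mm, L = 86 mm, e = 10 mm; θ ← 0°
rotate_crank_by(+62°): θ ← 0° +62° = 62°
rotate_crank_by(+23°): θ ← 62° +23° = 85°
rotate_crank_by(-49°): θ ← 85° -49° = 36°
rotate_crank_by(+56°): θ ← 36° +56° = 92°
crank pin P = (r cos θ, r sin θ) = (-0.383894, 10.993299)
h = r sin θ − e = 10.993299 − 10 = 0.993299
x = r cos θ + √(L² − h²) = -0.383894 + √(7396.0 − 0.9866) = -0.383894 + 85.994264 = 85.610369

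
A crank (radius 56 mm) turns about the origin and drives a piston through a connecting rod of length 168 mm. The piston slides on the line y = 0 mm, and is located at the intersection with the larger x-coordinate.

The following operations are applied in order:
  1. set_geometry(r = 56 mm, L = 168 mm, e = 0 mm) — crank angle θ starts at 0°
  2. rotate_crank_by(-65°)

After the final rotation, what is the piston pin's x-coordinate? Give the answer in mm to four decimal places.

183.8169

set_geometry: r = 56 mm, L = 168 mm, e = 0 mm; θ ← 0°
rotate_crank_by(-65°): θ ← 0° -65° = -65°
crank pin P = (r cos θ, r sin θ) = (23.666623, -50.753236)
h = r sin θ − e = -50.753236 − 0 = -50.753236
x = r cos θ + √(L² − h²) = 23.666623 + √(28224.0 − 2575.8910) = 23.666623 + 160.150270 = 183.816893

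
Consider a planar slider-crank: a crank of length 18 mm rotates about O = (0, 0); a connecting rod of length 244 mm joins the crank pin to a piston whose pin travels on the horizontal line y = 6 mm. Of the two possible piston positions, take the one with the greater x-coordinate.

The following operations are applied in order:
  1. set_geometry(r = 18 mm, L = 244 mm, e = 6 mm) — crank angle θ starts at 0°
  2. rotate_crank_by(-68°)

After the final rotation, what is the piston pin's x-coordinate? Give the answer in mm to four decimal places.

set_geometry: r = 18 mm, L = 244 mm, e = 6 mm; θ ← 0°
rotate_crank_by(-68°): θ ← 0° -68° = -68°
crank pin P = (r cos θ, r sin θ) = (6.742919, -16.689309)
h = r sin θ − e = -16.689309 − 6 = -22.689309
x = r cos θ + √(L² − h²) = 6.742919 + √(59536.0 − 514.8048) = 6.742919 + 242.942782 = 249.685701

249.6857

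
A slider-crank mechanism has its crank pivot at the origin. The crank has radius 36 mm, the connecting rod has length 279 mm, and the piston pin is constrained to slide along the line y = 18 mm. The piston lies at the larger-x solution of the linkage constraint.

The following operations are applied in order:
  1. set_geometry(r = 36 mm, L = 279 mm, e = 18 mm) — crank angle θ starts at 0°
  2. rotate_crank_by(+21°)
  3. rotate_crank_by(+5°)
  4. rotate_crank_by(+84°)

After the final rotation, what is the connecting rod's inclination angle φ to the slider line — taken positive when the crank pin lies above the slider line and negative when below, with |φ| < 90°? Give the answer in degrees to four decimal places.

3.2524

set_geometry: r = 36 mm, L = 279 mm, e = 18 mm; θ ← 0°
rotate_crank_by(+21°): θ ← 0° +21° = 21°
rotate_crank_by(+5°): θ ← 21° +5° = 26°
rotate_crank_by(+84°): θ ← 26° +84° = 110°
crank pin P = (r cos θ, r sin θ) = (-12.312725, 33.828934)
h = r sin θ − e = 33.828934 − 18 = 15.828934
sin φ = h / L = 15.828934 / 279 = 0.05673453
φ = arcsin(0.05673453) = 3.252396°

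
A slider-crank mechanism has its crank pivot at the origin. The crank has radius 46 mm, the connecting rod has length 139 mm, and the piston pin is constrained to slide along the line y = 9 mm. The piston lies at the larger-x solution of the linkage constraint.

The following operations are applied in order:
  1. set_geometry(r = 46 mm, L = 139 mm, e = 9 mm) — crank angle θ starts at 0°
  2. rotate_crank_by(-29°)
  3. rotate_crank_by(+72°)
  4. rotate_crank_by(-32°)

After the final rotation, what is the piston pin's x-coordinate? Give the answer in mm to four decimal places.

184.1547

set_geometry: r = 46 mm, L = 139 mm, e = 9 mm; θ ← 0°
rotate_crank_by(-29°): θ ← 0° -29° = -29°
rotate_crank_by(+72°): θ ← -29° +72° = 43°
rotate_crank_by(-32°): θ ← 43° -32° = 11°
crank pin P = (r cos θ, r sin θ) = (45.154850, 8.777214)
h = r sin θ − e = 8.777214 − 9 = -0.222786
x = r cos θ + √(L² − h²) = 45.154850 + √(19321.0 − 0.0496) = 45.154850 + 138.999821 = 184.154672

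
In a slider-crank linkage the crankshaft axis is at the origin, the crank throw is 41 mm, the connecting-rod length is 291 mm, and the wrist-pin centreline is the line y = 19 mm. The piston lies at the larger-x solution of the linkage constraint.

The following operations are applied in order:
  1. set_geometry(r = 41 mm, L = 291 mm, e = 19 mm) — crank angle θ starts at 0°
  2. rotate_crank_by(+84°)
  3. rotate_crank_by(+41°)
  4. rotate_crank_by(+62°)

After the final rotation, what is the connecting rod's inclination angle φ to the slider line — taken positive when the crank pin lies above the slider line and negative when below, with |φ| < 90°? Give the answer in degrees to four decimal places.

set_geometry: r = 41 mm, L = 291 mm, e = 19 mm; θ ← 0°
rotate_crank_by(+84°): θ ← 0° +84° = 84°
rotate_crank_by(+41°): θ ← 84° +41° = 125°
rotate_crank_by(+62°): θ ← 125° +62° = 187°
crank pin P = (r cos θ, r sin θ) = (-40.694392, -4.996643)
h = r sin θ − e = -4.996643 − 19 = -23.996643
sin φ = h / L = -23.996643 / 291 = -0.08246269
φ = arcsin(-0.08246269) = -4.730135°

-4.7301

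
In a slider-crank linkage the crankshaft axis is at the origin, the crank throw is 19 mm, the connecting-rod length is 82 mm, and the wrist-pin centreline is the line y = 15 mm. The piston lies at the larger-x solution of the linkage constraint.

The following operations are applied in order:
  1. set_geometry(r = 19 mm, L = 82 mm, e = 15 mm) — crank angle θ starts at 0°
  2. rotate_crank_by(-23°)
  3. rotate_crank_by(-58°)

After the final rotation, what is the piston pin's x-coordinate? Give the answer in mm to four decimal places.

set_geometry: r = 19 mm, L = 82 mm, e = 15 mm; θ ← 0°
rotate_crank_by(-23°): θ ← 0° -23° = -23°
rotate_crank_by(-58°): θ ← -23° -58° = -81°
crank pin P = (r cos θ, r sin θ) = (2.972255, -18.766078)
h = r sin θ − e = -18.766078 − 15 = -33.766078
x = r cos θ + √(L² − h²) = 2.972255 + √(6724.0 − 1140.1481) = 2.972255 + 74.725176 = 77.697431

77.6974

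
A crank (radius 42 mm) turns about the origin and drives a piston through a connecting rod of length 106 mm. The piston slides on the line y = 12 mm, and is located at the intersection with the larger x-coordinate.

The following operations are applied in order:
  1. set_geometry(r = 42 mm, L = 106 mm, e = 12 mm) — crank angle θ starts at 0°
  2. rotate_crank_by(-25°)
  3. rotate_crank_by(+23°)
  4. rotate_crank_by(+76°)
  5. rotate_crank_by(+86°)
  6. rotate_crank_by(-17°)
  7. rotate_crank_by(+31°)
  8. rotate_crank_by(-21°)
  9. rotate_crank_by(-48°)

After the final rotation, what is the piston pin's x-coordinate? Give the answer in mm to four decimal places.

91.2071

set_geometry: r = 42 mm, L = 106 mm, e = 12 mm; θ ← 0°
rotate_crank_by(-25°): θ ← 0° -25° = -25°
rotate_crank_by(+23°): θ ← -25° +23° = -2°
rotate_crank_by(+76°): θ ← -2° +76° = 74°
rotate_crank_by(+86°): θ ← 74° +86° = 160°
rotate_crank_by(-17°): θ ← 160° -17° = 143°
rotate_crank_by(+31°): θ ← 143° +31° = 174°
rotate_crank_by(-21°): θ ← 174° -21° = 153°
rotate_crank_by(-48°): θ ← 153° -48° = 105°
crank pin P = (r cos θ, r sin θ) = (-10.870400, 40.568885)
h = r sin θ − e = 40.568885 − 12 = 28.568885
x = r cos θ + √(L² − h²) = -10.870400 + √(11236.0 − 816.1812) = -10.870400 + 102.077514 = 91.207114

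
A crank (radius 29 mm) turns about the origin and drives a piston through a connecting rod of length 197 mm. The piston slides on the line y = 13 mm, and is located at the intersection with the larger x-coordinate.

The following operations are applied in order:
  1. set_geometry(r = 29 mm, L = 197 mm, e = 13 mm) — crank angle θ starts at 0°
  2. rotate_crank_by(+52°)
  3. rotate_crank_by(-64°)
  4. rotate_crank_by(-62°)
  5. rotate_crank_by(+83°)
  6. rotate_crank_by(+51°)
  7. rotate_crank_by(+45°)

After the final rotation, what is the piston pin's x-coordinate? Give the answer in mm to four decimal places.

set_geometry: r = 29 mm, L = 197 mm, e = 13 mm; θ ← 0°
rotate_crank_by(+52°): θ ← 0° +52° = 52°
rotate_crank_by(-64°): θ ← 52° -64° = -12°
rotate_crank_by(-62°): θ ← -12° -62° = -74°
rotate_crank_by(+83°): θ ← -74° +83° = 9°
rotate_crank_by(+51°): θ ← 9° +51° = 60°
rotate_crank_by(+45°): θ ← 60° +45° = 105°
crank pin P = (r cos θ, r sin θ) = (-7.505752, 28.011849)
h = r sin θ − e = 28.011849 − 13 = 15.011849
x = r cos θ + √(L² − h²) = -7.505752 + √(38809.0 − 225.3556) = -7.505752 + 196.427199 = 188.921446

188.9214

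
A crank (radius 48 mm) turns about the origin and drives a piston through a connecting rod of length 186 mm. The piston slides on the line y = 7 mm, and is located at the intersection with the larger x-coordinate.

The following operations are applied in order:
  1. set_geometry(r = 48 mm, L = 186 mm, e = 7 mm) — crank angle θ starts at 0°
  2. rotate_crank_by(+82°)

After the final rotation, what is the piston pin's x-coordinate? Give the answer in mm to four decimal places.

set_geometry: r = 48 mm, L = 186 mm, e = 7 mm; θ ← 0°
rotate_crank_by(+82°): θ ← 0° +82° = 82°
crank pin P = (r cos θ, r sin θ) = (6.680309, 47.532867)
h = r sin θ − e = 47.532867 − 7 = 40.532867
x = r cos θ + √(L² − h²) = 6.680309 + √(34596.0 − 1642.9133) = 6.680309 + 181.529851 = 188.210159

188.2102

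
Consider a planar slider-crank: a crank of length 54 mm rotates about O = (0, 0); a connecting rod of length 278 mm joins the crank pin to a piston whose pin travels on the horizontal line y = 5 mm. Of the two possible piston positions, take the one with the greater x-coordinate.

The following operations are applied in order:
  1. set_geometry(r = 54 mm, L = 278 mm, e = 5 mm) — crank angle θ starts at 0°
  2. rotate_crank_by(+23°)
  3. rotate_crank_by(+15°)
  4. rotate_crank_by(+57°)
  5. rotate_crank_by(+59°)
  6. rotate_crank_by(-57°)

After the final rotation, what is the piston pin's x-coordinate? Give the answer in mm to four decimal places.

267.1384

set_geometry: r = 54 mm, L = 278 mm, e = 5 mm; θ ← 0°
rotate_crank_by(+23°): θ ← 0° +23° = 23°
rotate_crank_by(+15°): θ ← 23° +15° = 38°
rotate_crank_by(+57°): θ ← 38° +57° = 95°
rotate_crank_by(+59°): θ ← 95° +59° = 154°
rotate_crank_by(-57°): θ ← 154° -57° = 97°
crank pin P = (r cos θ, r sin θ) = (-6.580945, 53.597492)
h = r sin θ − e = 53.597492 − 5 = 48.597492
x = r cos θ + √(L² − h²) = -6.580945 + √(77284.0 − 2361.7162) = -6.580945 + 273.719352 = 267.138408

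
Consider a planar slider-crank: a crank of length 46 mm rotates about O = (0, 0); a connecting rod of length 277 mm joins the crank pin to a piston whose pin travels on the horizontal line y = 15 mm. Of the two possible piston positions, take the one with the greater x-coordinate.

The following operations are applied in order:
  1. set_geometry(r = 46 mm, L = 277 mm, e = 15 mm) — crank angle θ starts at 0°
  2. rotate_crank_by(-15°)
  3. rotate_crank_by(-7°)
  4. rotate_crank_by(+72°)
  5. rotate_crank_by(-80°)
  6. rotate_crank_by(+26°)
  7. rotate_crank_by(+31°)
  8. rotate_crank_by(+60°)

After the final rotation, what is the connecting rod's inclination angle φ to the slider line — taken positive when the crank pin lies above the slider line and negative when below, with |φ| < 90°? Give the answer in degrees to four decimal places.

set_geometry: r = 46 mm, L = 277 mm, e = 15 mm; θ ← 0°
rotate_crank_by(-15°): θ ← 0° -15° = -15°
rotate_crank_by(-7°): θ ← -15° -7° = -22°
rotate_crank_by(+72°): θ ← -22° +72° = 50°
rotate_crank_by(-80°): θ ← 50° -80° = -30°
rotate_crank_by(+26°): θ ← -30° +26° = -4°
rotate_crank_by(+31°): θ ← -4° +31° = 27°
rotate_crank_by(+60°): θ ← 27° +60° = 87°
crank pin P = (r cos θ, r sin θ) = (2.407454, 45.936959)
h = r sin θ − e = 45.936959 − 15 = 30.936959
sin φ = h / L = 30.936959 / 277 = 0.11168577
φ = arcsin(0.11168577) = 6.412502°

6.4125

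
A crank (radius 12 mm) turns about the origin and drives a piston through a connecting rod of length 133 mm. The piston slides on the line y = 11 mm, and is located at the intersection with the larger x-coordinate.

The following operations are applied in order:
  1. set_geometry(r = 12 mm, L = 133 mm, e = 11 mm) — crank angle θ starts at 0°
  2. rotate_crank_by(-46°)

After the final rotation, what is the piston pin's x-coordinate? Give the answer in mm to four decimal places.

set_geometry: r = 12 mm, L = 133 mm, e = 11 mm; θ ← 0°
rotate_crank_by(-46°): θ ← 0° -46° = -46°
crank pin P = (r cos θ, r sin θ) = (8.335900, -8.632078)
h = r sin θ − e = -8.632078 − 11 = -19.632078
x = r cos θ + √(L² − h²) = 8.335900 + √(17689.0 − 385.4185) = 8.335900 + 131.543079 = 139.878979

139.8790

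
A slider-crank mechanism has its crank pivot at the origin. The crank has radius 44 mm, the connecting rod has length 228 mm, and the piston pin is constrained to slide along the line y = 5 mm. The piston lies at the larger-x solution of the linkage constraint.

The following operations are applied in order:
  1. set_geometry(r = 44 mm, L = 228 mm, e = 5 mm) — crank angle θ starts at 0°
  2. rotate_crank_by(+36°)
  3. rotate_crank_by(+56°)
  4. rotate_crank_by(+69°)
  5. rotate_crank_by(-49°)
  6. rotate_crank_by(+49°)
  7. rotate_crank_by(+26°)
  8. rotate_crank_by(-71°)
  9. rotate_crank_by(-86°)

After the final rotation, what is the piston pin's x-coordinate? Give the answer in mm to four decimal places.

265.4705

set_geometry: r = 44 mm, L = 228 mm, e = 5 mm; θ ← 0°
rotate_crank_by(+36°): θ ← 0° +36° = 36°
rotate_crank_by(+56°): θ ← 36° +56° = 92°
rotate_crank_by(+69°): θ ← 92° +69° = 161°
rotate_crank_by(-49°): θ ← 161° -49° = 112°
rotate_crank_by(+49°): θ ← 112° +49° = 161°
rotate_crank_by(+26°): θ ← 161° +26° = 187°
rotate_crank_by(-71°): θ ← 187° -71° = 116°
rotate_crank_by(-86°): θ ← 116° -86° = 30°
crank pin P = (r cos θ, r sin θ) = (38.105118, 22.000000)
h = r sin θ − e = 22.000000 − 5 = 17.000000
x = r cos θ + √(L² − h²) = 38.105118 + √(51984.0 − 289.0000) = 38.105118 + 227.365345 = 265.470463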